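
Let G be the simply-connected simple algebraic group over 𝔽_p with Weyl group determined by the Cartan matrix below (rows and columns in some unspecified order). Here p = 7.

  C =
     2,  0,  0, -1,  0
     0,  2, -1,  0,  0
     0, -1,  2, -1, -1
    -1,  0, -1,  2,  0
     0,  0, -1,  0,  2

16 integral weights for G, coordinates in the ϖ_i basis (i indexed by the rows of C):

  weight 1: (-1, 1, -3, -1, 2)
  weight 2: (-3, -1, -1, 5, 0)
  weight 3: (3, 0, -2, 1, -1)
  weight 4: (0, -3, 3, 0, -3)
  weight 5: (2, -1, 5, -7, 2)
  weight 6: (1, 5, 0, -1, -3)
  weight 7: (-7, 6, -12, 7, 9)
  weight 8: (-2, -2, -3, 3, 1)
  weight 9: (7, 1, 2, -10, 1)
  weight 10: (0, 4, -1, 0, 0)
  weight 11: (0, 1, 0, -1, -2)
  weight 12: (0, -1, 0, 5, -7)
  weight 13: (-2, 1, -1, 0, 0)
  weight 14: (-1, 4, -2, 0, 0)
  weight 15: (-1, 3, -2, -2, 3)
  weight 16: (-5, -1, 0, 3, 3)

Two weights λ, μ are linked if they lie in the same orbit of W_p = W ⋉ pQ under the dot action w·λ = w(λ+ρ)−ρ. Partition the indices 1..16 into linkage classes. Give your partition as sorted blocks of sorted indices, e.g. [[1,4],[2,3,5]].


C ↔ D_5 under row/col permutation; |W(D_5)| = 1920.

Each λ_j+ρ reduced to Ā_7; 5-tuples below use C's row order:

  [1] (2, 0, 0, 0, 1);  [2] (2, 0, 0, 0, 1);  [3] (4, 0, 0, 1, 1);  [4] (1, 2, 0, 1, 2);  [5] (1, 2, 0, 0, 1);  [6] (0, 4, 1, 0, 0);  [7] (1, 2, 0, 0, 1);  [8] (1, 2, 0, 0, 1);  [9] (1, 2, 0, 1, 2);  [10] (0, 4, 1, 0, 0);  [11] (1, 2, 0, 0, 1);  [12] (0, 4, 1, 0, 0);  [13] (1, 2, 0, 0, 1);  [14] (0, 4, 1, 0, 0);  [15] (1, 2, 0, 1, 2);  [16] (1, 2, 0, 1, 2)

Partition of {1..16} into 5 W_7-dot-orbits:

[[1, 2], [3], [4, 9, 15, 16], [5, 7, 8, 11, 13], [6, 10, 12, 14]]


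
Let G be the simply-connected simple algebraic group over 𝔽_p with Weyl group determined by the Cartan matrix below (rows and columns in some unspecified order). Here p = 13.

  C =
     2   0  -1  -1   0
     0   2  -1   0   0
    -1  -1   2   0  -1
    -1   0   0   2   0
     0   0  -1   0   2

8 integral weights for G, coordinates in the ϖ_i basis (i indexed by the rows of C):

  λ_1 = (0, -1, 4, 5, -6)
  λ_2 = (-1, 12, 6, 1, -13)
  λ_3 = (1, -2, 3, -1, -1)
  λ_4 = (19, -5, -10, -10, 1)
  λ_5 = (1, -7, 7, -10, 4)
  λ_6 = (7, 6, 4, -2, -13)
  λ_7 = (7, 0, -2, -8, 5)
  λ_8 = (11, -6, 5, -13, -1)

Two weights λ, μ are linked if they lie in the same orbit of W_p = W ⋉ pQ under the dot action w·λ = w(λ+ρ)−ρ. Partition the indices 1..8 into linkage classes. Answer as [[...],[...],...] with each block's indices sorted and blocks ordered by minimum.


D_5 Cartan matrix, 5 simple roots permuted; ρ=(1,1,1,1,1).

λ_j+ρ reflected into Ā_13 (⟨·,θ^∨⟩≤13); 5-tuples as given:

  λ_1+ρ ↦ (1, 0, 0, 6, 5)
  λ_2+ρ ↦ (2, 1, 3, 0, 0)
  λ_3+ρ ↦ (2, 1, 3, 0, 0)
  λ_4+ρ ↦ (0, 0, 2, 0, 2)
  λ_5+ρ ↦ (2, 1, 3, 0, 0)
  λ_6+ρ ↦ (1, 0, 0, 6, 5)
  λ_7+ρ ↦ (1, 0, 0, 6, 5)
  λ_8+ρ ↦ (1, 0, 0, 6, 5)

The 8 indices split into 3 linkage classes (same alcove rep ⇔ same W_13-dot-orbit):

[[1, 6, 7, 8], [2, 3, 5], [4]]


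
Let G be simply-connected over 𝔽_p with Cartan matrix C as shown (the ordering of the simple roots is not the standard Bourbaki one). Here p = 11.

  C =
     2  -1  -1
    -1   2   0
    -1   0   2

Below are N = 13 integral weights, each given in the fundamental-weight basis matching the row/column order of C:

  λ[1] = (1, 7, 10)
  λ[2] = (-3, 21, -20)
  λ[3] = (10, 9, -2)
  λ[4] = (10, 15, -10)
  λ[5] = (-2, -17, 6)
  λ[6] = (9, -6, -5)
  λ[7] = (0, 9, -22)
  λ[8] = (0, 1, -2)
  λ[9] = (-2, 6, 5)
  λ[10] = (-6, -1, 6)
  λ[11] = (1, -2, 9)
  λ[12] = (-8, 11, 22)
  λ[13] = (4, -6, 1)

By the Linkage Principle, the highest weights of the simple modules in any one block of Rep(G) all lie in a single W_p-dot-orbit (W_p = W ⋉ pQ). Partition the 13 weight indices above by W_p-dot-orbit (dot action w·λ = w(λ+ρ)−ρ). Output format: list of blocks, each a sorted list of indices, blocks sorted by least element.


Type A_3, rank 3, |W|=24; reorder rows/cols to standard.

Alcove-folded reps (p=11, 13 weights, presented ϖ-order):

  1: (0, 2, 1);  2: (0, 2, 1);  3: (1, 0, 9);  4: (0, 5, 2);  5: (1, 5, 4);  6: (1, 5, 4);  7: (1, 0, 9);  8: (0, 2, 1);  9: (1, 5, 4);  10: (0, 5, 2);  11: (1, 0, 9);  12: (1, 5, 4);  13: (0, 5, 2)

Partition of {1..13} into 4 W_11-dot-orbits:

[[1, 2, 8], [3, 7, 11], [4, 10, 13], [5, 6, 9, 12]]


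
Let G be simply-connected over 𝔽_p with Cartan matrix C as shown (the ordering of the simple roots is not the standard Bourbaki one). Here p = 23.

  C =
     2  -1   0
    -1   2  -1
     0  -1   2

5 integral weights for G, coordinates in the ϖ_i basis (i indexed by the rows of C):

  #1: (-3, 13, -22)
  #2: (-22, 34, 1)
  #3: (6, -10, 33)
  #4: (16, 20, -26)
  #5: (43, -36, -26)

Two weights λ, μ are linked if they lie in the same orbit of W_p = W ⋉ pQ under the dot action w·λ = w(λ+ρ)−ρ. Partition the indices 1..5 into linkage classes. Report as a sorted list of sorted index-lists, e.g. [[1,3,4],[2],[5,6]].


Cartan matrix: type A_3 (|W|=24); un-permuting the 3 rows.

Ā_23 reps of the 5 weights (A_3, coords as presented):

  λ_1 → (7, 2, 12) · λ_2 → (7, 2, 12) · λ_3 → (7, 2, 12) · λ_4 → (2, 2, 6) · λ_5 → (7, 2, 12)

Partition of {1..5} into 2 W_23-dot-orbits:

[[1, 2, 3, 5], [4]]


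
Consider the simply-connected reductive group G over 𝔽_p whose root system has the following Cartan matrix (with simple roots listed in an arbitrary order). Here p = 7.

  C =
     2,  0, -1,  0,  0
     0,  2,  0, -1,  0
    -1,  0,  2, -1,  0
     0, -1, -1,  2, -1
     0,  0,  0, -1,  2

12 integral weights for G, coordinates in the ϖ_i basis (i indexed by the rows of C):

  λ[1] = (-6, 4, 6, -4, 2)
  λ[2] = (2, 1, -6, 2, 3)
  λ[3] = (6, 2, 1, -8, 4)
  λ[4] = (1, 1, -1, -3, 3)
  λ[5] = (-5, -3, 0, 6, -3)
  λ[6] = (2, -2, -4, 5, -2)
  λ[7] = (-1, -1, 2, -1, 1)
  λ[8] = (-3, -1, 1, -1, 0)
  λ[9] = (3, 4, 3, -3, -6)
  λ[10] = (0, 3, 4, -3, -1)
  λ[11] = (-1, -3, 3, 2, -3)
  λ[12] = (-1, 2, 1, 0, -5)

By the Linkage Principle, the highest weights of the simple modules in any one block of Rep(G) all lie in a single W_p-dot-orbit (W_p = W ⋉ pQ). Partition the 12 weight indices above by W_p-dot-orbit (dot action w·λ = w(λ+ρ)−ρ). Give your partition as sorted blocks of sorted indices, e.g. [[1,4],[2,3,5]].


D_5 Cartan matrix, 5 simple roots permuted; ρ=(1,1,1,1,1).

Folding the 12 weights λ_j+ρ into Ā_7 (reps in the given 5-coord order):

    λ_1 → (0, 0, 2, 0, 2)
    λ_2 → (0, 0, 2, 0, 2)
    λ_3 → (0, 0, 2, 0, 2)
    λ_4 → (0, 0, 2, 0, 2)
    λ_5 → (0, 1, 0, 1, 1)
    λ_6 → (0, 1, 0, 1, 1)
    λ_7 → (0, 0, 2, 0, 2)
    λ_8 → (2, 0, 0, 0, 1)
    λ_9 → (0, 1, 0, 1, 1)
    λ_10 → (0, 1, 0, 1, 1)
    λ_11 → (0, 1, 0, 1, 1)
    λ_12 → (1, 0, 0, 2, 1)

The 12 indices split into 4 linkage classes (same alcove rep ⇔ same W_7-dot-orbit):

[[1, 2, 3, 4, 7], [5, 6, 9, 10, 11], [8], [12]]


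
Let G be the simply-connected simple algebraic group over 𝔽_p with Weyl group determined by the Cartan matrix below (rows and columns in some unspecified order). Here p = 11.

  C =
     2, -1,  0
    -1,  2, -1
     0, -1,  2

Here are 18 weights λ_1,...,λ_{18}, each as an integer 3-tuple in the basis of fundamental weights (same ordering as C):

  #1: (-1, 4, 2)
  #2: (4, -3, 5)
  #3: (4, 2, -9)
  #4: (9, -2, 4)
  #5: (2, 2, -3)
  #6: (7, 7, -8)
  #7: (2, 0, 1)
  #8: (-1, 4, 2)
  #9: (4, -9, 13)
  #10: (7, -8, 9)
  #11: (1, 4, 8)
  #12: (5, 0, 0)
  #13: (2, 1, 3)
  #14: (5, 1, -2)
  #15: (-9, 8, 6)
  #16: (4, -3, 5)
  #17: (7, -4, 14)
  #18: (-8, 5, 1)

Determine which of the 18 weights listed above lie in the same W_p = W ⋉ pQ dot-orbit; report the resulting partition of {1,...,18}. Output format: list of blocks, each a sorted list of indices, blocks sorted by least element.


Type A_3, rank 3, |W|=24; reorder rows/cols to standard.

Alcove-folded reps (p=11, 18 weights, presented ϖ-order):

  [1] (0, 5, 3);  [2] (3, 2, 4);  [3] (0, 5, 3);  [4] (6, 1, 1);  [5] (3, 1, 2);  [6] (3, 1, 2);  [7] (3, 1, 2);  [8] (0, 5, 3);  [9] (0, 5, 3);  [10] (1, 7, 3);  [11] (3, 2, 4);  [12] (6, 1, 1);  [13] (3, 2, 4);  [14] (6, 1, 1);  [15] (3, 1, 2);  [16] (3, 2, 4);  [17] (3, 1, 2);  [18] (6, 1, 1)

The 18 indices split into 5 linkage classes (same alcove rep ⇔ same W_11-dot-orbit):

[[1, 3, 8, 9], [2, 11, 13, 16], [4, 12, 14, 18], [5, 6, 7, 15, 17], [10]]


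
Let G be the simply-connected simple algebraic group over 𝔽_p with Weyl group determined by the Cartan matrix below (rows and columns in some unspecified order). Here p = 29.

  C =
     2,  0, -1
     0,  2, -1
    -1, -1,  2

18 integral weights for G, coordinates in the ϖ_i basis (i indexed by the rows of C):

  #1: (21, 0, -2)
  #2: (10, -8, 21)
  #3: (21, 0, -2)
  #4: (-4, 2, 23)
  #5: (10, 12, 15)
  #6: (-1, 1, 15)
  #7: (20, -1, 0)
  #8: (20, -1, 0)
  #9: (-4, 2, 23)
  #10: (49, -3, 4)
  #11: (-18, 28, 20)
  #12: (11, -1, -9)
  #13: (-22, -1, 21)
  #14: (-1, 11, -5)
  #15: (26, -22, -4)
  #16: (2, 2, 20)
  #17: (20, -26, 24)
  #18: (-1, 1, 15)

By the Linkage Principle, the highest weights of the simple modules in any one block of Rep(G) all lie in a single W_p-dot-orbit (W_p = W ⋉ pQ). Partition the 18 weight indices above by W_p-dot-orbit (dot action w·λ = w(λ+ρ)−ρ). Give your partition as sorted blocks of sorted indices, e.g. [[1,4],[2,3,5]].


Root system A_3: the 3×3 matrix C matches after relabeling.

Each λ_j+ρ reduced to Ā_29; 3-tuples below use C's row order:

    1: (21, 0, 1)
    2: (7, 3, 15)
    3: (21, 0, 1)
    4: (3, 3, 21)
    5: (0, 2, 16)
    6: (0, 2, 16)
    7: (21, 0, 1)
    8: (21, 0, 1)
    9: (3, 3, 21)
    10: (3, 3, 21)
    11: (4, 8, 0)
    12: (4, 8, 0)
    13: (21, 0, 1)
    14: (4, 8, 0)
    15: (3, 3, 21)
    16: (3, 3, 21)
    17: (4, 8, 0)
    18: (0, 2, 16)

The 18 indices split into 5 linkage classes (same alcove rep ⇔ same W_29-dot-orbit):

[[1, 3, 7, 8, 13], [2], [4, 9, 10, 15, 16], [5, 6, 18], [11, 12, 14, 17]]


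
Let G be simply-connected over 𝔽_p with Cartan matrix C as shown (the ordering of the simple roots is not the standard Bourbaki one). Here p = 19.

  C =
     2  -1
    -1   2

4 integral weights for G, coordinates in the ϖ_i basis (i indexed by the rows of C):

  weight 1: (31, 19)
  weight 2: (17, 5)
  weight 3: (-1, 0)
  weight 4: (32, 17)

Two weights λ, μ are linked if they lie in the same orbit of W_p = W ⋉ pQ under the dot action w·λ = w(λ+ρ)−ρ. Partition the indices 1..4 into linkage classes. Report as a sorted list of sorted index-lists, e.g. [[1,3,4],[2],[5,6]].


Dynkin diagram of C (from the 2 off-diagonal −1 entries): A_2.

λ_j+ρ reflected into Ā_19 (⟨·,θ^∨⟩≤19); 2-tuples as given:

    [1] (13, 1)
    [2] (13, 1)
    [3] (0, 1)
    [4] (13, 1)

Partition of {1..4} into 2 W_19-dot-orbits:

[[1, 2, 4], [3]]


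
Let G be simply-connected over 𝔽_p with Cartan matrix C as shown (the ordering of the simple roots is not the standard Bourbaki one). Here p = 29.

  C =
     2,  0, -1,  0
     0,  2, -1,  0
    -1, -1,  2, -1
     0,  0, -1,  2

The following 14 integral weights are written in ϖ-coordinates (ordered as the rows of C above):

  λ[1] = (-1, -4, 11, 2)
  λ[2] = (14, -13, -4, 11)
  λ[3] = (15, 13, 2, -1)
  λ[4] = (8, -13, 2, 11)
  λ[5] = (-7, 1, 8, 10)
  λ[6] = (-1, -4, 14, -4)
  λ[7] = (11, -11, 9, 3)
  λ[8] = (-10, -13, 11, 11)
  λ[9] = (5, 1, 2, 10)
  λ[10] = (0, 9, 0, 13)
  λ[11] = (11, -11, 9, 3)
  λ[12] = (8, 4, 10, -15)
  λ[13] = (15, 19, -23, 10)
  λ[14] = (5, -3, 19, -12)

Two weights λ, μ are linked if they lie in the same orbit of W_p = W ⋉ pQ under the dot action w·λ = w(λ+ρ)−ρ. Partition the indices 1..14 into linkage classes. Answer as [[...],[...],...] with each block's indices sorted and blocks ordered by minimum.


Root system D_4: the 4×4 matrix C matches after relabeling.

λ_j+ρ reflected into Ā_29 (⟨·,θ^∨⟩≤29); 4-tuples as given:

  λ_1 → (0, 3, 9, 3)
  λ_2 → (0, 3, 9, 3)
  λ_3 → (12, 10, 0, 4)
  λ_4 → (0, 3, 9, 3)
  λ_5 → (6, 2, 3, 11)
  λ_6 → (0, 3, 9, 3)
  λ_7 → (12, 10, 0, 4)
  λ_8 → (0, 3, 9, 3)
  λ_9 → (6, 2, 3, 11)
  λ_10 → (1, 10, 1, 14)
  λ_11 → (12, 10, 0, 4)
  λ_12 → (6, 2, 3, 11)
  λ_13 → (6, 2, 3, 11)
  λ_14 → (6, 2, 3, 11)

Linkage partition of the 14 weights (4 classes, p=29):

[[1, 2, 4, 6, 8], [3, 7, 11], [5, 9, 12, 13, 14], [10]]


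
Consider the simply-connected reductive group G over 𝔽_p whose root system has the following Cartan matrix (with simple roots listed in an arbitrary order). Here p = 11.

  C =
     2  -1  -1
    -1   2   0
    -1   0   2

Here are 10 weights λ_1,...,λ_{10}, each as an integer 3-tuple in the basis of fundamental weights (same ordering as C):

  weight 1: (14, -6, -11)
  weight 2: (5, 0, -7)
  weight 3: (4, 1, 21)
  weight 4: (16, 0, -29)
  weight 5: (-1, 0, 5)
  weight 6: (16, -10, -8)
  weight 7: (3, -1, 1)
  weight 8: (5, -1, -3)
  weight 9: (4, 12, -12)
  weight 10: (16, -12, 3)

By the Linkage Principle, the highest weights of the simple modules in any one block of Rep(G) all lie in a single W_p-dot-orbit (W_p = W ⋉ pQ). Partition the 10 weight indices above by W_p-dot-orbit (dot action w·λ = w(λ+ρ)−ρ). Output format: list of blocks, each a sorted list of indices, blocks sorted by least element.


Root system A_3: the 3×3 matrix C matches after relabeling.

λ_j+ρ reflected into Ā_11 (⟨·,θ^∨⟩≤11); 3-tuples as given:

  λ_1+ρ ↦ (0, 1, 6)
  λ_2+ρ ↦ (0, 1, 6)
  λ_3+ρ ↦ (4, 0, 2)
  λ_4+ρ ↦ (0, 1, 6)
  λ_5+ρ ↦ (0, 1, 6)
  λ_6+ρ ↦ (1, 3, 1)
  λ_7+ρ ↦ (4, 0, 2)
  λ_8+ρ ↦ (4, 0, 2)
  λ_9+ρ ↦ (4, 0, 2)
  λ_10+ρ ↦ (0, 1, 6)

3 distinct reps among the 10 weights ⇒ 3 W_11-linkage classes:

[[1, 2, 4, 5, 10], [3, 7, 8, 9], [6]]


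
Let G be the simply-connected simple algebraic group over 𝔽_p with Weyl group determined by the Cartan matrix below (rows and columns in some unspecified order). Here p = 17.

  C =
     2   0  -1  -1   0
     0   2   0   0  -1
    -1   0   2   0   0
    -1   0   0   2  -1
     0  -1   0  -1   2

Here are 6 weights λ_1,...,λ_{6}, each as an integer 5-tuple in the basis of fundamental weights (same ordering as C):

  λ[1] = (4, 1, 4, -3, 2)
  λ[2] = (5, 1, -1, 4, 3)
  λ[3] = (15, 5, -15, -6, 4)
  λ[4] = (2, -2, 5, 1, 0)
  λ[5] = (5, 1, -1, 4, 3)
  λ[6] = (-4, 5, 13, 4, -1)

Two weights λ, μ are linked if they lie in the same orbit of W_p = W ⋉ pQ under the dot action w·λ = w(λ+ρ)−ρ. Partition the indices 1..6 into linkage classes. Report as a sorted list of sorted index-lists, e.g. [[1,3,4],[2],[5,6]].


Type A_5, rank 5, |W|=720; reorder rows/cols to standard.

Alcove-folded reps (p=17, 6 weights, presented ϖ-order):

  [1] (3, 2, 5, 2, 1) · [2] (6, 2, 0, 5, 4) · [3] (3, 1, 6, 2, 0) · [4] (3, 1, 6, 2, 0) · [5] (6, 2, 0, 5, 4) · [6] (3, 1, 6, 2, 0)

Grouping the 6 weights by Ā_17-representative: 3 linkage classes.

[[1], [2, 5], [3, 4, 6]]


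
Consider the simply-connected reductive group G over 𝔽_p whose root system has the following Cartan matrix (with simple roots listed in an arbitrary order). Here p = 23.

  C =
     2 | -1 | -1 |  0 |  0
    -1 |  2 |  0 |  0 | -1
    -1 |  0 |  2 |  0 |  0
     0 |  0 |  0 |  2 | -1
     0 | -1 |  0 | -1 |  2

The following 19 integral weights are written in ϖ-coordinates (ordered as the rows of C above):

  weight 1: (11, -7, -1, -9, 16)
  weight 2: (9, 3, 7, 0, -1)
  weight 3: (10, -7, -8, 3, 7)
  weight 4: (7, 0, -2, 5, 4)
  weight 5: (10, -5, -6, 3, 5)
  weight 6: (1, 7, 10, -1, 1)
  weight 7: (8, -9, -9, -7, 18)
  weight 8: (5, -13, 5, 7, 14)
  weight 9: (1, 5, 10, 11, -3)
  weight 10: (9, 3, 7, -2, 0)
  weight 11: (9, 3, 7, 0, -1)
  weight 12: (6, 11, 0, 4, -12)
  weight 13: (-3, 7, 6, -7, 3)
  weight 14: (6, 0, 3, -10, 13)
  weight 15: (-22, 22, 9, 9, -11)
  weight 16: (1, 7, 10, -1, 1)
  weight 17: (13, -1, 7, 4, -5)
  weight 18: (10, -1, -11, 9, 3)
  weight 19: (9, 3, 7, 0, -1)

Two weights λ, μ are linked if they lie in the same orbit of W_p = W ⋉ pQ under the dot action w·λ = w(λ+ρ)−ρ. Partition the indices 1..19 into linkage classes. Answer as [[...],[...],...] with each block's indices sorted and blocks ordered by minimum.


Dynkin diagram of C (from the 8 off-diagonal −1 entries): A_5.

W_23-reps of the 19 weights in Ā_23 (same 5-coord order as C):

  1: (6, 6, 0, 8, 3);  2: (10, 4, 8, 1, 0);  3: (2, 4, 5, 4, 2);  4: (7, 1, 1, 6, 5);  5: (2, 4, 5, 4, 2);  6: (2, 8, 11, 0, 2);  7: (7, 1, 1, 6, 5);  8: (6, 6, 0, 8, 3);  9: (2, 4, 5, 4, 2);  10: (10, 4, 8, 1, 0);  11: (10, 4, 8, 1, 0);  12: (7, 1, 1, 6, 5);  13: (2, 4, 5, 4, 2);  14: (7, 1, 1, 6, 5);  15: (2, 8, 11, 0, 2);  16: (2, 8, 11, 0, 2);  17: (10, 4, 8, 1, 0);  18: (1, 0, 8, 8, 4);  19: (10, 4, 8, 1, 0)

Grouping the 19 weights by Ā_23-representative: 6 linkage classes.

[[1, 8], [2, 10, 11, 17, 19], [3, 5, 9, 13], [4, 7, 12, 14], [6, 15, 16], [18]]


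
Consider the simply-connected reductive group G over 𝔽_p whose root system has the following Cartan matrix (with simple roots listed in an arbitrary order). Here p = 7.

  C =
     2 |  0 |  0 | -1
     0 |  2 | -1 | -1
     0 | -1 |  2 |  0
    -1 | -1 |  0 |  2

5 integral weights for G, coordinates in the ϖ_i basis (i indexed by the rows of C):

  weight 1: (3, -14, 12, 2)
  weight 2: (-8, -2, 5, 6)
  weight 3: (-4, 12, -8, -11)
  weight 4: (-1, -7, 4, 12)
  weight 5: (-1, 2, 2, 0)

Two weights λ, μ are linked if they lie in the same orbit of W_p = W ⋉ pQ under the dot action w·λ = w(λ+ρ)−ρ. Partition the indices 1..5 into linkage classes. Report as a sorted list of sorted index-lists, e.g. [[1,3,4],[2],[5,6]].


A_4 Cartan matrix, 4 simple roots permuted; ρ=(1,1,1,1).

Alcove-folded reps (p=7, 5 weights, presented ϖ-order):

  λ_1 → (0, 3, 3, 1) · λ_2 → (1, 0, 0, 1) · λ_3 → (0, 3, 3, 1) · λ_4 → (1, 0, 0, 1) · λ_5 → (0, 3, 3, 1)

Grouping the 5 weights by Ā_7-representative: 2 linkage classes.

[[1, 3, 5], [2, 4]]


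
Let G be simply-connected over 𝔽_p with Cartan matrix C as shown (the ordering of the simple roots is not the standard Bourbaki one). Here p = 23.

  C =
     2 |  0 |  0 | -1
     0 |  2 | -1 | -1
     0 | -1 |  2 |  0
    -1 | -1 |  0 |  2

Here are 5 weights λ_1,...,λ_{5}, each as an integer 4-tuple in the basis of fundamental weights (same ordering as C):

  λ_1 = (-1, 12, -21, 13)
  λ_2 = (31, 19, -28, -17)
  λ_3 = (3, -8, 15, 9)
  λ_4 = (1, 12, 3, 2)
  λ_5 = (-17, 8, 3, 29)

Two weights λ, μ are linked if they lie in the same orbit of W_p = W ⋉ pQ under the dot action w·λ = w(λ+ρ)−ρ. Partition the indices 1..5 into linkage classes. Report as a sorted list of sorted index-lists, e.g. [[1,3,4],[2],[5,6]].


Dynkin diagram of C (from the 6 off-diagonal −1 entries): A_4.

W_23-reps of the 5 weights in Ā_23 (same 4-coord order as C):

  [1] (4, 7, 9, 3);  [2] (4, 7, 9, 3);  [3] (4, 7, 9, 3);  [4] (2, 13, 4, 3);  [5] (4, 7, 9, 3)

Grouping the 5 weights by Ā_23-representative: 2 linkage classes.

[[1, 2, 3, 5], [4]]


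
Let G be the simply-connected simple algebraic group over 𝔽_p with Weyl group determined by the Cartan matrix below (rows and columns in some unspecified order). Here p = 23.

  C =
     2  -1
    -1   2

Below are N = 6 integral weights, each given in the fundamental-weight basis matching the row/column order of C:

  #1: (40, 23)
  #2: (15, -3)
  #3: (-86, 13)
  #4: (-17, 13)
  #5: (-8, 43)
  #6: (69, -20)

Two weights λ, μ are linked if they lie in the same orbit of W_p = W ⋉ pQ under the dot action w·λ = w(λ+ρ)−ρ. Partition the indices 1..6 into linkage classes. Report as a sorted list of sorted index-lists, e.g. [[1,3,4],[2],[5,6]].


Cartan matrix: type A_2 (|W|=6); un-permuting the 2 rows.

Folding the 6 weights λ_j+ρ into Ā_23 (reps in the given 2-coord order):

  λ_1 → (18, 1) · λ_2 → (14, 2) · λ_3 → (14, 2) · λ_4 → (14, 2) · λ_5 → (14, 2) · λ_6 → (18, 1)

These 6 weights hit 2 W_23-dot-orbits; sizes (2, 4):

[[1, 6], [2, 3, 4, 5]]


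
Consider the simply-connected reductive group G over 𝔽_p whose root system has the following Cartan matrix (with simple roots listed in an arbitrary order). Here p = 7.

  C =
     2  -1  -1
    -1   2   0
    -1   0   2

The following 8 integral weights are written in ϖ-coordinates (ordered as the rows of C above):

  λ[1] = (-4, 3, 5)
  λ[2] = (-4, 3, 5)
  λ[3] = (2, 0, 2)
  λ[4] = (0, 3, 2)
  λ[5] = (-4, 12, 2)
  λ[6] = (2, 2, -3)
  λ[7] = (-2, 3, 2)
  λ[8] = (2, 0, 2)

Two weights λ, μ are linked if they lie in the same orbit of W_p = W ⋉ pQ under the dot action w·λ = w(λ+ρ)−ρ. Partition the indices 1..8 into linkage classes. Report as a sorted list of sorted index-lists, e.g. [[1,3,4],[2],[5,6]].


Cartan matrix: type A_3 (|W|=24); un-permuting the 3 rows.

W_7-reps of the 8 weights in Ā_7 (same 3-coord order as C):

  λ_1+ρ ↦ (3, 1, 3);  λ_2+ρ ↦ (3, 1, 3);  λ_3+ρ ↦ (3, 1, 3);  λ_4+ρ ↦ (1, 3, 2);  λ_5+ρ ↦ (3, 1, 3);  λ_6+ρ ↦ (1, 3, 2);  λ_7+ρ ↦ (1, 3, 2);  λ_8+ρ ↦ (3, 1, 3)

Partition of {1..8} into 2 W_7-dot-orbits:

[[1, 2, 3, 5, 8], [4, 6, 7]]


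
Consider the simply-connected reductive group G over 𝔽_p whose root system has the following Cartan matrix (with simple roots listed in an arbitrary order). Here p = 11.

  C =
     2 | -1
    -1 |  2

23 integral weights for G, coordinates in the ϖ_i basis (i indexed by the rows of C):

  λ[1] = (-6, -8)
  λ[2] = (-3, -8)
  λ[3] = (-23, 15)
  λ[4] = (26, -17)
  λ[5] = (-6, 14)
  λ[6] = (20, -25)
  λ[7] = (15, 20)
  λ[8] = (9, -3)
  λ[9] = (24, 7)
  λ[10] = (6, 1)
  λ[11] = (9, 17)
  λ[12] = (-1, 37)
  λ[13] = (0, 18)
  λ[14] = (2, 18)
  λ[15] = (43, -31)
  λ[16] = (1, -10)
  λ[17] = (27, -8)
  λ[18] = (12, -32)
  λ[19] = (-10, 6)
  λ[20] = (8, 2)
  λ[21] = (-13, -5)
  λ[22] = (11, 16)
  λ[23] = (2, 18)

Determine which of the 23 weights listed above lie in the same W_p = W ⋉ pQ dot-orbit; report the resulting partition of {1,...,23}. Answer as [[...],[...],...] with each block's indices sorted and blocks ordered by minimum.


C ↔ A_2 under row/col permutation; |W(A_2)| = 6.

Each λ_j+ρ reduced to Ā_11; 2-tuples below use C's row order:

  [1] (6, 4) · [2] (7, 2) · [3] (0, 5) · [4] (0, 5) · [5] (1, 6) · [6] (8, 2) · [7] (1, 6) · [8] (8, 2) · [9] (8, 0) · [10] (7, 2) · [11] (1, 6) · [12] (0, 5) · [13] (8, 2) · [14] (8, 0) · [15] (8, 0) · [16] (7, 2) · [17] (6, 4) · [18] (7, 2) · [19] (7, 2) · [20] (8, 2) · [21] (1, 6) · [22] (1, 6) · [23] (8, 0)

6 distinct reps among the 23 weights ⇒ 6 W_11-linkage classes:

[[1, 17], [2, 10, 16, 18, 19], [3, 4, 12], [5, 7, 11, 21, 22], [6, 8, 13, 20], [9, 14, 15, 23]]


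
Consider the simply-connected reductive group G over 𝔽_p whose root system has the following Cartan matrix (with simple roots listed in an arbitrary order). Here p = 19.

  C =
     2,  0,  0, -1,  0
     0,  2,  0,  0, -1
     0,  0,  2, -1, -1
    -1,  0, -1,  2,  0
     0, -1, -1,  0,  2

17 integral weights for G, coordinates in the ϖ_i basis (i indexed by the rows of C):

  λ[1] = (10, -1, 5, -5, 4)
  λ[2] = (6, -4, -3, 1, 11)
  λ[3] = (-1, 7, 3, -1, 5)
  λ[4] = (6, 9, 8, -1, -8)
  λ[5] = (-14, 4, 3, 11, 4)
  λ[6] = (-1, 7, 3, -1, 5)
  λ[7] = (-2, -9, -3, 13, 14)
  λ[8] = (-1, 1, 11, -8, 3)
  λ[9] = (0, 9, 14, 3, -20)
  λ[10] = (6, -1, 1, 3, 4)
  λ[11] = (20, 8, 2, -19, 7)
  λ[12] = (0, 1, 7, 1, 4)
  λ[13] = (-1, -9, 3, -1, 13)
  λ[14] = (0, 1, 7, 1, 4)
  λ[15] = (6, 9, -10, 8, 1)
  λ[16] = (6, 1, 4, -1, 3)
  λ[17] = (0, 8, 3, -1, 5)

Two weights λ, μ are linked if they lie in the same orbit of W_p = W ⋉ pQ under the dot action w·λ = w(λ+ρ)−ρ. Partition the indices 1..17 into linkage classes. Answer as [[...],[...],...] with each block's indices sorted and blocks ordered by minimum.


Type A_5, rank 5, |W|=720; reorder rows/cols to standard.

λ_j+ρ reflected into Ā_19 (⟨·,θ^∨⟩≤19); 5-tuples as given:

    λ_1 → (7, 0, 2, 4, 5)
    λ_2 → (7, 3, 2, 0, 7)
    λ_3 → (0, 8, 4, 0, 6)
    λ_4 → (7, 3, 2, 0, 7)
    λ_5 → (5, 2, 3, 1, 3)
    λ_6 → (0, 8, 4, 0, 6)
    λ_7 → (7, 0, 2, 4, 5)
    λ_8 → (7, 2, 5, 0, 4)
    λ_9 → (0, 8, 4, 0, 6)
    λ_10 → (7, 0, 2, 4, 5)
    λ_11 → (1, 2, 8, 2, 5)
    λ_12 → (1, 2, 8, 2, 5)
    λ_13 → (0, 8, 4, 0, 6)
    λ_14 → (1, 2, 8, 2, 5)
    λ_15 → (7, 3, 2, 0, 7)
    λ_16 → (7, 2, 5, 0, 4)
    λ_17 → (0, 8, 4, 0, 6)

6 distinct reps among the 17 weights ⇒ 6 W_19-linkage classes:

[[1, 7, 10], [2, 4, 15], [3, 6, 9, 13, 17], [5], [8, 16], [11, 12, 14]]


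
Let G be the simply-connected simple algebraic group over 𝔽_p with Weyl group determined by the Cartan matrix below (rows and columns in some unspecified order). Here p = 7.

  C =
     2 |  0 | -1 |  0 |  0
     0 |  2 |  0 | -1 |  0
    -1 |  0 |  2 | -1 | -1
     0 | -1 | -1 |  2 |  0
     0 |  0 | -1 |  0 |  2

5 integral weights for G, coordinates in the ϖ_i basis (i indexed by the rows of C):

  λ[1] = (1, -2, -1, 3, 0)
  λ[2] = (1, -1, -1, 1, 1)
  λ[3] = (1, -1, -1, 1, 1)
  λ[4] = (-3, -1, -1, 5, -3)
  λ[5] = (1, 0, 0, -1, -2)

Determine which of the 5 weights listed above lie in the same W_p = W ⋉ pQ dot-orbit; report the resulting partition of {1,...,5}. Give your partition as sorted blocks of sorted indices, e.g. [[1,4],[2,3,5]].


D_5 Cartan matrix, 5 simple roots permuted; ρ=(1,1,1,1,1).

Ā_7 reps of the 5 weights (D_5, coords as presented):

    λ_1 → (2, 1, 0, 0, 1)
    λ_2 → (2, 0, 0, 1, 2)
    λ_3 → (2, 0, 0, 1, 2)
    λ_4 → (2, 0, 0, 1, 2)
    λ_5 → (2, 1, 0, 0, 1)

The 5 indices split into 2 linkage classes (same alcove rep ⇔ same W_7-dot-orbit):

[[1, 5], [2, 3, 4]]


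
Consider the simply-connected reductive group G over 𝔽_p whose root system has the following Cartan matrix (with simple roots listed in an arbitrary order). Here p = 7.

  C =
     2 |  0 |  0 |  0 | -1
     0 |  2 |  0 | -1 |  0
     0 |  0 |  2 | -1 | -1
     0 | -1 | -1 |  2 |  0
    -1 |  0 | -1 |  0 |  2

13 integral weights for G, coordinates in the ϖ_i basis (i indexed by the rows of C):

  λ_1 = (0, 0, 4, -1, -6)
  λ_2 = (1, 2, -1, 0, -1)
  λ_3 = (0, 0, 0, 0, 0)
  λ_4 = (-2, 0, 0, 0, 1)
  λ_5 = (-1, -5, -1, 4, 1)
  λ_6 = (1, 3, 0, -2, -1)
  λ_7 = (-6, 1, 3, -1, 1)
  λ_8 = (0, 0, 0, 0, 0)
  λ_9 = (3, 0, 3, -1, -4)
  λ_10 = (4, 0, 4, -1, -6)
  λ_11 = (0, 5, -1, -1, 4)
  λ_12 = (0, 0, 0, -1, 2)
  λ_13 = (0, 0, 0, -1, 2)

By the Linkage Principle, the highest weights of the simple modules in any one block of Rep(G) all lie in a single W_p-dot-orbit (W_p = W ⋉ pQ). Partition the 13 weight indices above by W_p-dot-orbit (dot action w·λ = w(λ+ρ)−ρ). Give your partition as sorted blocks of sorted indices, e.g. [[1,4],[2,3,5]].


A_5 Cartan matrix, 5 simple roots permuted; ρ=(1,1,1,1,1).

λ_j+ρ reflected into Ā_7 (⟨·,θ^∨⟩≤7); 5-tuples as given:

  λ_1+ρ ↦ (4, 1, 0, 0, 1) · λ_2+ρ ↦ (2, 3, 0, 1, 0) · λ_3+ρ ↦ (1, 1, 1, 1, 1) · λ_4+ρ ↦ (1, 1, 1, 1, 1) · λ_5+ρ ↦ (0, 4, 0, 1, 2) · λ_6+ρ ↦ (2, 3, 0, 1, 0) · λ_7+ρ ↦ (1, 1, 1, 0, 3) · λ_8+ρ ↦ (1, 1, 1, 1, 1) · λ_9+ρ ↦ (1, 1, 1, 0, 3) · λ_10+ρ ↦ (0, 1, 0, 0, 5) · λ_11+ρ ↦ (4, 1, 0, 0, 1) · λ_12+ρ ↦ (1, 1, 1, 0, 3) · λ_13+ρ ↦ (1, 1, 1, 0, 3)

These 13 weights hit 6 W_7-dot-orbits; sizes (2, 2, 3, 1, 4, 1):

[[1, 11], [2, 6], [3, 4, 8], [5], [7, 9, 12, 13], [10]]


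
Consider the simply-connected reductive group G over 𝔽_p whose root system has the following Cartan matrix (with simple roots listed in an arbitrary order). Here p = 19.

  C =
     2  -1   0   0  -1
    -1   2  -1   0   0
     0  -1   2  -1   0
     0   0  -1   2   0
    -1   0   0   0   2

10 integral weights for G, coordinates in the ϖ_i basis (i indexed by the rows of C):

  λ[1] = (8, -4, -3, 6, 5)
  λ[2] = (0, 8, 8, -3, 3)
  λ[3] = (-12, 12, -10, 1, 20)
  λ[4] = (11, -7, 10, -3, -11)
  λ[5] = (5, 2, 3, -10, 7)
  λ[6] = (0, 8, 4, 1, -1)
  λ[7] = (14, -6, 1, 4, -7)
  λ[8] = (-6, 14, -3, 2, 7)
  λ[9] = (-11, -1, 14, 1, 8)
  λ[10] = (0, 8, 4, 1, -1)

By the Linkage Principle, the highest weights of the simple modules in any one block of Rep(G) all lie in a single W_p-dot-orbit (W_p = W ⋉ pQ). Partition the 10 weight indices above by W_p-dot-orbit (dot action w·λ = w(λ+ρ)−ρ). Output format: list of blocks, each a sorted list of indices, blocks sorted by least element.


Cartan matrix: type A_5 (|W|=720); un-permuting the 5 rows.

W_19-reps of the 10 weights in Ā_19 (same 5-coord order as C):

  λ_1 → (4, 2, 3, 2, 6)
  λ_2 → (1, 9, 5, 2, 0)
  λ_3 → (4, 2, 3, 2, 6)
  λ_4 → (4, 2, 3, 2, 6)
  λ_5 → (4, 2, 3, 2, 6)
  λ_6 → (1, 9, 5, 2, 0)
  λ_7 → (4, 2, 3, 2, 6)
  λ_8 → (5, 8, 2, 1, 3)
  λ_9 → (1, 9, 5, 2, 0)
  λ_10 → (1, 9, 5, 2, 0)

Partition of {1..10} into 3 W_19-dot-orbits:

[[1, 3, 4, 5, 7], [2, 6, 9, 10], [8]]


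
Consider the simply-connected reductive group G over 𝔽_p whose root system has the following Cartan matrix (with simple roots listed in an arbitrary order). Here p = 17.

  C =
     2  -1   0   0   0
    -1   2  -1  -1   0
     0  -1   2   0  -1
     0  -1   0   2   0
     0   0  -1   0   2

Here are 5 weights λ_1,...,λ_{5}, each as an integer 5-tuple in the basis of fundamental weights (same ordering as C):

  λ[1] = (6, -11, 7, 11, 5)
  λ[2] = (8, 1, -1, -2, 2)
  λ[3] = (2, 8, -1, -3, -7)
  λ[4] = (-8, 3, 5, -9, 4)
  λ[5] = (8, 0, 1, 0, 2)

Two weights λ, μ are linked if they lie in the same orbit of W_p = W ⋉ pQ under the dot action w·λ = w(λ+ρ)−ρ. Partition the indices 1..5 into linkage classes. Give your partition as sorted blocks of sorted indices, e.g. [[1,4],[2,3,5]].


D_5 Cartan matrix, 5 simple roots permuted; ρ=(1,1,1,1,1).

Folding the 5 weights λ_j+ρ into Ā_17 (reps in the given 5-coord order):

  1: (3, 1, 4, 2, 0)
  2: (9, 1, 0, 1, 3)
  3: (3, 1, 4, 2, 0)
  4: (3, 1, 4, 2, 0)
  5: (9, 1, 0, 1, 3)

The 5 indices split into 2 linkage classes (same alcove rep ⇔ same W_17-dot-orbit):

[[1, 3, 4], [2, 5]]


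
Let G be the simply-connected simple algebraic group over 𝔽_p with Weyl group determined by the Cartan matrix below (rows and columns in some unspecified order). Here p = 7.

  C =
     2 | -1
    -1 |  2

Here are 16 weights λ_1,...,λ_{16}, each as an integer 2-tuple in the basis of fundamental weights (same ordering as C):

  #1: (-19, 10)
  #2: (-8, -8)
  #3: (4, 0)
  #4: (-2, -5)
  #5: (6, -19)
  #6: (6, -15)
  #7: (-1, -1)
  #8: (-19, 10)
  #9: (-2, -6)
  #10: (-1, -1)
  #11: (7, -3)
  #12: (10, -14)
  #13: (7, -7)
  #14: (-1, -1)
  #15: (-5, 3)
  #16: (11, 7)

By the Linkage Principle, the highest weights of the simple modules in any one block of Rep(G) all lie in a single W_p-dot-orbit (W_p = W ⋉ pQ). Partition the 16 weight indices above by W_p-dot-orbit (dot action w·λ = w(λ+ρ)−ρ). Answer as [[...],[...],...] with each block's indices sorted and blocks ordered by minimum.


Type A_2, rank 2, |W|=6; reorder rows/cols to standard.

Each λ_j+ρ reduced to Ā_7; 2-tuples below use C's row order:

    λ_1 → (4, 0)
    λ_2 → (0, 0)
    λ_3 → (5, 1)
    λ_4 → (4, 1)
    λ_5 → (4, 0)
    λ_6 → (0, 0)
    λ_7 → (0, 0)
    λ_8 → (4, 0)
    λ_9 → (5, 1)
    λ_10 → (0, 0)
    λ_11 → (5, 1)
    λ_12 → (4, 1)
    λ_13 → (1, 5)
    λ_14 → (0, 0)
    λ_15 → (4, 0)
    λ_16 → (5, 1)

The 16 indices split into 5 linkage classes (same alcove rep ⇔ same W_7-dot-orbit):

[[1, 5, 8, 15], [2, 6, 7, 10, 14], [3, 9, 11, 16], [4, 12], [13]]


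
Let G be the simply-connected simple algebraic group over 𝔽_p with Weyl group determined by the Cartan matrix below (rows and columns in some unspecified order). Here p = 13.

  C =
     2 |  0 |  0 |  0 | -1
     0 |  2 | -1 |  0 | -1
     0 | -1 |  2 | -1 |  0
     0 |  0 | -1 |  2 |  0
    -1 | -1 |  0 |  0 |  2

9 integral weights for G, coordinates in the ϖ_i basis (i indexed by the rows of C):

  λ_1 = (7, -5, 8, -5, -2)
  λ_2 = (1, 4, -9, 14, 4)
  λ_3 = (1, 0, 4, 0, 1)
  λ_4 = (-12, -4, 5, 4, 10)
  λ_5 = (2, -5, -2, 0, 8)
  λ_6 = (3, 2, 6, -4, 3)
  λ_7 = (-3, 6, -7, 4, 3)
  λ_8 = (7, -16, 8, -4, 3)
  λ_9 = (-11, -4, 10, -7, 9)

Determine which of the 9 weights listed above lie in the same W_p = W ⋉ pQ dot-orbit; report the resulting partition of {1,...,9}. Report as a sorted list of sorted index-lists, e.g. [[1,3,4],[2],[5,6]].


Dynkin diagram of C (from the 8 off-diagonal −1 entries): A_5.

λ_j+ρ reflected into Ā_13 (⟨·,θ^∨⟩≤13); 5-tuples as given:

    [1] (3, 1, 0, 4, 4)
    [2] (2, 1, 5, 1, 2)
    [3] (2, 1, 5, 1, 2)
    [4] (2, 0, 2, 1, 3)
    [5] (3, 1, 0, 4, 4)
    [6] (1, 3, 2, 2, 3)
    [7] (2, 1, 5, 1, 2)
    [8] (1, 3, 2, 2, 3)
    [9] (2, 0, 2, 1, 3)

Partition of {1..9} into 4 W_13-dot-orbits:

[[1, 5], [2, 3, 7], [4, 9], [6, 8]]


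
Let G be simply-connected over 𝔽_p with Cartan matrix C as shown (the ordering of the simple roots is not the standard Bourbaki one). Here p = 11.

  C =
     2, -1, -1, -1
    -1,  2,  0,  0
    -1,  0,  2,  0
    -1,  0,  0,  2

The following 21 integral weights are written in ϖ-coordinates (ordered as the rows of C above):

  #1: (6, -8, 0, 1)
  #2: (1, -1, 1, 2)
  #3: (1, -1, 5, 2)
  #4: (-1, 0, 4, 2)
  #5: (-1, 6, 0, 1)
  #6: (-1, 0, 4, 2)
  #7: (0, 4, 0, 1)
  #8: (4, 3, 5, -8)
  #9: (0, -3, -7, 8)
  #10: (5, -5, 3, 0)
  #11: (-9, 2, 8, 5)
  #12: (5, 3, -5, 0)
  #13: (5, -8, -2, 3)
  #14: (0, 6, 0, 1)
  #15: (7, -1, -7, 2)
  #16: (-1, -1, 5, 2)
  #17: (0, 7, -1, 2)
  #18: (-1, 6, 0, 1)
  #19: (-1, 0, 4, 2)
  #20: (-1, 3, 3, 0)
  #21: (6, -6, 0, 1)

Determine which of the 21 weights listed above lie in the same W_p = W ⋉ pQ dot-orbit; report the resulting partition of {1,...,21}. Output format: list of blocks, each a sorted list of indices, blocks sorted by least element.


C ↔ D_4 under row/col permutation; |W(D_4)| = 192.

Ā_11 reps of the 21 weights (D_4, coords as presented):

  λ_1 → (0, 7, 1, 2) · λ_2 → (2, 0, 2, 3) · λ_3 → (0, 0, 6, 3) · λ_4 → (0, 1, 5, 3) · λ_5 → (0, 7, 1, 2) · λ_6 → (0, 1, 5, 3) · λ_7 → (1, 5, 1, 2) · λ_8 → (2, 0, 2, 3) · λ_9 → (1, 5, 1, 2) · λ_10 → (0, 4, 4, 1) · λ_11 → (1, 5, 1, 2) · λ_12 → (0, 4, 4, 1) · λ_13 → (1, 5, 1, 2) · λ_14 → (0, 7, 1, 2) · λ_15 → (0, 0, 6, 3) · λ_16 → (0, 0, 6, 3) · λ_17 → (0, 7, 1, 2) · λ_18 → (0, 7, 1, 2) · λ_19 → (0, 1, 5, 3) · λ_20 → (0, 4, 4, 1) · λ_21 → (1, 5, 1, 2)

Grouping the 21 weights by Ā_11-representative: 6 linkage classes.

[[1, 5, 14, 17, 18], [2, 8], [3, 15, 16], [4, 6, 19], [7, 9, 11, 13, 21], [10, 12, 20]]


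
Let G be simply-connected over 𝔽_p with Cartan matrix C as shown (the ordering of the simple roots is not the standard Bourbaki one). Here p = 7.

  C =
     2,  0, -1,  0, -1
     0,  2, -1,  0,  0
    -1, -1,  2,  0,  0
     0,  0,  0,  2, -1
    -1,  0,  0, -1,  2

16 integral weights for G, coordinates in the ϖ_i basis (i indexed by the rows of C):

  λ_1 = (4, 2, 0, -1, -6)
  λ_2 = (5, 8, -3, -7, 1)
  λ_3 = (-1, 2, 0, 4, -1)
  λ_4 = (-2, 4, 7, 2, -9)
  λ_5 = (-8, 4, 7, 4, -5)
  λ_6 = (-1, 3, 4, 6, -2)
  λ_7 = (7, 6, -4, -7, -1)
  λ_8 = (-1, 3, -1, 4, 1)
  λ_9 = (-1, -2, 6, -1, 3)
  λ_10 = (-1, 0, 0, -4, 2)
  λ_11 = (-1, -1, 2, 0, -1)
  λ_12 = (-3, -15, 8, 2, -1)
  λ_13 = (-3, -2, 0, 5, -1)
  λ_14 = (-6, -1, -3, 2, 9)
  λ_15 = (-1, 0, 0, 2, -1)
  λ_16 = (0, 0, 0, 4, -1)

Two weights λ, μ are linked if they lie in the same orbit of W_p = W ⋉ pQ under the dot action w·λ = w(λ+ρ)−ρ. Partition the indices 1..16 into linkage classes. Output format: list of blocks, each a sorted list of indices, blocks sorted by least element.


Cartan matrix: type A_5 (|W|=720); un-permuting the 5 rows.

Each λ_j+ρ reduced to Ā_7; 5-tuples below use C's row order:

  1: (0, 1, 1, 3, 0)
  2: (1, 0, 1, 4, 0)
  3: (0, 1, 1, 3, 0)
  4: (1, 0, 1, 4, 0)
  5: (0, 3, 1, 0, 1)
  6: (0, 3, 1, 0, 1)
  7: (1, 0, 1, 4, 0)
  8: (0, 0, 0, 1, 2)
  9: (0, 0, 3, 1, 0)
  10: (0, 1, 1, 3, 0)
  11: (0, 0, 3, 1, 0)
  12: (0, 0, 0, 1, 2)
  13: (1, 0, 1, 4, 0)
  14: (0, 1, 1, 3, 0)
  15: (0, 1, 1, 3, 0)
  16: (1, 0, 1, 4, 0)

Partition of {1..16} into 5 W_7-dot-orbits:

[[1, 3, 10, 14, 15], [2, 4, 7, 13, 16], [5, 6], [8, 12], [9, 11]]


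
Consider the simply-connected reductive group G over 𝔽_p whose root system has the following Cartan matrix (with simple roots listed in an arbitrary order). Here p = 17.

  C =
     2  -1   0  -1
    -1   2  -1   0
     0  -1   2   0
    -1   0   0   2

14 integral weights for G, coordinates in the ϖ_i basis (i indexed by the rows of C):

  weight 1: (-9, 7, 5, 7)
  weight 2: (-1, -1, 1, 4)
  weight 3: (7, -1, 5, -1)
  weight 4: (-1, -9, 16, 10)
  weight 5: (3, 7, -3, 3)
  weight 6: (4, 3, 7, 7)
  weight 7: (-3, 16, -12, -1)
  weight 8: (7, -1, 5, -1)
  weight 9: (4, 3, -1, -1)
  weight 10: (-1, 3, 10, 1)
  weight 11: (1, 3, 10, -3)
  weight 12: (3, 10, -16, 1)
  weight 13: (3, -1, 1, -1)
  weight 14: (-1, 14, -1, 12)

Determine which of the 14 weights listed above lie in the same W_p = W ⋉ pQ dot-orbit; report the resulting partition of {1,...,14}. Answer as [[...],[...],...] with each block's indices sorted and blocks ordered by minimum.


Dynkin diagram of C (from the 6 off-diagonal −1 entries): A_4.

Folding the 14 weights λ_j+ρ into Ā_17 (reps in the given 4-coord order):

  λ_1 → (8, 0, 6, 0) · λ_2 → (0, 0, 2, 5) · λ_3 → (8, 0, 6, 0) · λ_4 → (8, 0, 6, 0) · λ_5 → (4, 6, 2, 4) · λ_6 → (5, 4, 0, 0) · λ_7 → (0, 4, 11, 2) · λ_8 → (8, 0, 6, 0) · λ_9 → (5, 4, 0, 0) · λ_10 → (0, 4, 11, 2) · λ_11 → (0, 4, 11, 2) · λ_12 → (0, 4, 11, 2) · λ_13 → (4, 0, 2, 0) · λ_14 → (0, 4, 11, 2)

Linkage partition of the 14 weights (6 classes, p=17):

[[1, 3, 4, 8], [2], [5], [6, 9], [7, 10, 11, 12, 14], [13]]


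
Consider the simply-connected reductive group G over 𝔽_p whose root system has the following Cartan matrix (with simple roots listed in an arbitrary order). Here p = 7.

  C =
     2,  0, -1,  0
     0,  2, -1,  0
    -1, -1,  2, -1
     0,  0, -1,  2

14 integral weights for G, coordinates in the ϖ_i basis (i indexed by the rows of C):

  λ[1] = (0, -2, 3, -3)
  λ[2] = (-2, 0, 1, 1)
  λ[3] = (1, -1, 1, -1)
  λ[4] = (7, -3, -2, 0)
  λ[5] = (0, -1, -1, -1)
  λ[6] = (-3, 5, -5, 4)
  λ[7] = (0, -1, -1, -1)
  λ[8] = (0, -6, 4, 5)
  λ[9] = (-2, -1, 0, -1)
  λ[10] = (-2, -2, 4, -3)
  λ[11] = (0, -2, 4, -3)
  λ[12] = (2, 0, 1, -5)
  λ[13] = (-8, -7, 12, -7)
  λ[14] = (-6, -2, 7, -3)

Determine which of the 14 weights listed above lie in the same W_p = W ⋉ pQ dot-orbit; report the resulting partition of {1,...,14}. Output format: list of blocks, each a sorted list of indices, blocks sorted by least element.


Type D_4, rank 4, |W|=192; reorder rows/cols to standard.

Folding the 14 weights λ_j+ρ into Ā_7 (reps in the given 4-coord order):

  1: (1, 1, 1, 2)
  2: (1, 1, 1, 2)
  3: (2, 0, 2, 0)
  4: (4, 0, 1, 1)
  5: (1, 0, 0, 0)
  6: (4, 0, 1, 1)
  7: (1, 0, 0, 0)
  8: (4, 0, 1, 1)
  9: (1, 0, 0, 0)
  10: (1, 1, 1, 2)
  11: (1, 1, 1, 2)
  12: (1, 1, 1, 2)
  13: (1, 0, 0, 0)
  14: (4, 0, 1, 1)

Linkage partition of the 14 weights (4 classes, p=7):

[[1, 2, 10, 11, 12], [3], [4, 6, 8, 14], [5, 7, 9, 13]]


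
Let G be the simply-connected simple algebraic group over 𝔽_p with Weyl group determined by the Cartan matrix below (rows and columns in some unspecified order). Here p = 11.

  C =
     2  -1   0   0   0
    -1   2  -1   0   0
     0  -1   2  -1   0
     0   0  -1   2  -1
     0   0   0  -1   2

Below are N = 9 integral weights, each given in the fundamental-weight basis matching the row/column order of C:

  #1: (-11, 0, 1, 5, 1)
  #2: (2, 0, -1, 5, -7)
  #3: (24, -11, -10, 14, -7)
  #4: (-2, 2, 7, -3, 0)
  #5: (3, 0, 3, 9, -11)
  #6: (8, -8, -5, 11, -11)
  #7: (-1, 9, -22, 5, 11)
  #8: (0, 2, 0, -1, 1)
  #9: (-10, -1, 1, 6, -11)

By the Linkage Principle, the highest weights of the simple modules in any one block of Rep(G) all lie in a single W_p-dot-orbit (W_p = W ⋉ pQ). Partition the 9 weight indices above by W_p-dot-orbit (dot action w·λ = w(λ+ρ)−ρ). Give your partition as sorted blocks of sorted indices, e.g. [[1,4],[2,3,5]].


Dynkin diagram of C (from the 8 off-diagonal −1 entries): A_5.

Alcove-folded reps (p=11, 9 weights, presented ϖ-order):

    λ_1 → (1, 2, 6, 1, 1)
    λ_2 → (3, 1, 0, 0, 6)
    λ_3 → (1, 3, 1, 0, 2)
    λ_4 → (1, 2, 6, 1, 1)
    λ_5 → (1, 3, 1, 0, 2)
    λ_6 → (1, 0, 2, 7, 0)
    λ_7 → (3, 1, 0, 0, 6)
    λ_8 → (1, 3, 1, 0, 2)
    λ_9 → (1, 0, 2, 7, 0)

4 distinct reps among the 9 weights ⇒ 4 W_11-linkage classes:

[[1, 4], [2, 7], [3, 5, 8], [6, 9]]
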